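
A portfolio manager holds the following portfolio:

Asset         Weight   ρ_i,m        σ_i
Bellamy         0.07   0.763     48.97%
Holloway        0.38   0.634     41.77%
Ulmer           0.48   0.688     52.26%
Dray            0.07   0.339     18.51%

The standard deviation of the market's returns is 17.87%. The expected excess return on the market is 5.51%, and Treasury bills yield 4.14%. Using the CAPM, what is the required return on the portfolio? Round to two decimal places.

β_Bellamy = 0.763 × 48.97% / 17.87% = 2.0909
β_Holloway = 0.634 × 41.77% / 17.87% = 1.4819
β_Ulmer = 0.688 × 52.26% / 17.87% = 2.0120
β_Dray = 0.339 × 18.51% / 17.87% = 0.3511
β_P = Σ w_i β_i = 0.07×2.0909 + 0.38×1.4819 + 0.48×2.0120 + 0.07×0.3511 = 1.6998
E(R_P) = R_f + β_P × MRP = 4.14% + 1.6998 × 5.51% = 13.51%

13.51%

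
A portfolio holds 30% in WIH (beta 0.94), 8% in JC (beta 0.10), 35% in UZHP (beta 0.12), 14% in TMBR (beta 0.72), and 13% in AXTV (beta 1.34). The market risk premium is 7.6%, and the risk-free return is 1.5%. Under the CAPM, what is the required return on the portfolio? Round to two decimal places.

6.11%

β_P = Σ w_i β_i = 0.30×0.94 + 0.08×0.10 + 0.35×0.12 + 0.14×0.72 + 0.13×1.34 = 0.6070
E(R_P) = R_f + β_P × MRP = 1.5% + 0.6070 × 7.6% = 6.11%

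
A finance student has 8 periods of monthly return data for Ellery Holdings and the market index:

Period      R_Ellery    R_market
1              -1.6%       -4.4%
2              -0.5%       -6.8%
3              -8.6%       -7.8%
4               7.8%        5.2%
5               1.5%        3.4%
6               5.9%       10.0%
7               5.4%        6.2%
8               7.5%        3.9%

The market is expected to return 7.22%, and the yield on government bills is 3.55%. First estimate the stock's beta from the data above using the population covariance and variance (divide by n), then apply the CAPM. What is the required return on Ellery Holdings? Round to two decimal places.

Mean R_i = (-1.6 − 0.5 − 8.6 + 7.8 + 1.5 + 5.9 + 5.4 + 7.5) / 8 = 2.1750%
Mean R_m = (-4.4 − 6.8 − 7.8 + 5.2 + 3.4 + 10.0 + 6.2 + 3.9) / 8 = 1.2125%
Σ(R_i − R̄_i)(R_m − R̄_m) = 223.8125  ⇒  Cov = 223.8125 / 8 = 27.9766
Σ(R_m − R̄_m)² = 306.9288  ⇒  Var(R_m) = 306.9288 / 8 = 38.3661
β = Cov / Var(R_m) = 27.9766 / 38.3661 = 0.7292
MRP = 7.22% − 3.55% = 3.67%
E(R) = R_f + β × MRP = 3.55% + 0.7292 × 3.67% = 6.23%

6.23%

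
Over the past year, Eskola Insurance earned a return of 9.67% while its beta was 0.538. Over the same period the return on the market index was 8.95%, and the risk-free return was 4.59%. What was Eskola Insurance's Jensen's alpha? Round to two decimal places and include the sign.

+2.73%

Market excess return = 8.95% − 4.59% = 4.36%
CAPM benchmark = R_f + β(R_m − R_f) = 4.59% + 0.538 × 4.36% = 6.93568%
α = actual − benchmark = 9.67% − 6.93568% = +2.73%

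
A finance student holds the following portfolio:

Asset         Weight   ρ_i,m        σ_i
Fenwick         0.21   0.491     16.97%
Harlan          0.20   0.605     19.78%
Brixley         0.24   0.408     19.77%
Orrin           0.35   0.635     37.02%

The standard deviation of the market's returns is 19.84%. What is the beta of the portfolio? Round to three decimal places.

β_Fenwick = 0.491 × 16.97% / 19.84% = 0.4200
β_Harlan = 0.605 × 19.78% / 19.84% = 0.6032
β_Brixley = 0.408 × 19.77% / 19.84% = 0.4066
β_Orrin = 0.635 × 37.02% / 19.84% = 1.1849
β_P = Σ w_i β_i = 0.21×0.4200 + 0.20×0.6032 + 0.24×0.4066 + 0.35×1.1849 = 0.7211

0.721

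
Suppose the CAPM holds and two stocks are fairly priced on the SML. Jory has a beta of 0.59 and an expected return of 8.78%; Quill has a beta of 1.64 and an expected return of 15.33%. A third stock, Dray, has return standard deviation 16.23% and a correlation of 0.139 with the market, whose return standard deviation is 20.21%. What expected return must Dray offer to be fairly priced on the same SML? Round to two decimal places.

MRP = (15.33% − 8.78%) / (1.64 − 0.59) = 6.2381%
R_f = 8.78% − 0.59 × 6.2381% = 5.0995%
β_Dray = ρ·σ_i/σ_m = 0.139 × 16.23 / 20.21 = 0.1116
E(R_Dray) = R_f + β × MRP = 5.0995% + 0.1116 × 6.2381% = 5.80%

5.80%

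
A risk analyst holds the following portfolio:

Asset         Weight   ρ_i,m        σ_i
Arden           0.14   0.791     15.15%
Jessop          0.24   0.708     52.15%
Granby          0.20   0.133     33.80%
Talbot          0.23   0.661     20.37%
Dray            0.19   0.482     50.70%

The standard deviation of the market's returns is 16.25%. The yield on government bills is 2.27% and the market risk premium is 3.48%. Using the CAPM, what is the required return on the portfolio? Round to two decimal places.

β_Arden = 0.791 × 15.15% / 16.25% = 0.7375
β_Jessop = 0.708 × 52.15% / 16.25% = 2.2721
β_Granby = 0.133 × 33.80% / 16.25% = 0.2766
β_Talbot = 0.661 × 20.37% / 16.25% = 0.8286
β_Dray = 0.482 × 50.70% / 16.25% = 1.5038
β_P = Σ w_i β_i = 0.14×0.7375 + 0.24×2.2721 + 0.20×0.2766 + 0.23×0.8286 + 0.19×1.5038 = 1.1802
E(R_P) = R_f + β_P × MRP = 2.27% + 1.1802 × 3.48% = 6.38%

6.38%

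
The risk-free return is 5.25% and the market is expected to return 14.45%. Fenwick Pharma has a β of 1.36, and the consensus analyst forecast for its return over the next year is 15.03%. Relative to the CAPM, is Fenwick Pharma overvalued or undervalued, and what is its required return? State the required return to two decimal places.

MRP = 14.45% − 5.25% = 9.20%
Required return = R_f + β·MRP = 5.25% + 1.36 × 9.20% = 17.76%
Forecast 15.03% < required 17.76% → the stock plots below the SML → overvalued.

Overvalued; required return 17.76%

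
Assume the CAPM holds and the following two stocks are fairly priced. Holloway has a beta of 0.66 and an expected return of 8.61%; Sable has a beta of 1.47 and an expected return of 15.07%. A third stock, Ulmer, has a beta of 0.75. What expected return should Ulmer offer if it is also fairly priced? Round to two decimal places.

MRP (SML slope) = (15.07% − 8.61%) / (1.47 − 0.66) = 6.46% / 0.81 = 7.9753%
R_f (intercept) = 8.61% − 0.66 × 7.9753% = 3.3463%
E(R_Ulmer) = R_f + β × MRP = 3.3463% + 0.75 × 7.9753% = 9.33%

9.33%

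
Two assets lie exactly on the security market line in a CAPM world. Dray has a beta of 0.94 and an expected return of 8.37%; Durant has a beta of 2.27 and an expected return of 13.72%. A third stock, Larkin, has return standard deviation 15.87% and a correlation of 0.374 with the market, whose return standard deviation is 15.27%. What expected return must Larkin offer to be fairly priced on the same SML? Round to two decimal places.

MRP = (13.72% − 8.37%) / (2.27 − 0.94) = 4.0226%
R_f = 8.37% − 0.94 × 4.0226% = 4.5888%
β_Larkin = ρ·σ_i/σ_m = 0.374 × 15.87 / 15.27 = 0.3887
E(R_Larkin) = R_f + β × MRP = 4.5888% + 0.3887 × 4.0226% = 6.15%

6.15%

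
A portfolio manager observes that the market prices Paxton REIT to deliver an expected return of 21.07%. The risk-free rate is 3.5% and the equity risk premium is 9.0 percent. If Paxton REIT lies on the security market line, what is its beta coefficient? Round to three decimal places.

β = (E(R) − R_f) / MRP = (21.07% − 3.5%) / 9.0% = 17.57% / 9.0% = 1.952

1.952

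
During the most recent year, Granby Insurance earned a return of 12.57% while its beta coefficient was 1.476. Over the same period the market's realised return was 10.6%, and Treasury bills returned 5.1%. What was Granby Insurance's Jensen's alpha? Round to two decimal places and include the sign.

Market excess return = 10.6% − 5.1% = 5.50%
CAPM benchmark = R_f + β(R_m − R_f) = 5.1% + 1.476 × 5.5% = 13.2180%
α = actual − benchmark = 12.57% − 13.2180% = -0.65%

-0.65%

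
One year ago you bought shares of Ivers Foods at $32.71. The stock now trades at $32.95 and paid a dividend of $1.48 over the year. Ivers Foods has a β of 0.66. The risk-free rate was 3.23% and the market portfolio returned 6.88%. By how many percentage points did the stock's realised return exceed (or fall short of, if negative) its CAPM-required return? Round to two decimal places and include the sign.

Realised HPR = (P1 + D1 − P0) / P0 = (32.95 + 1.48 − 32.71) / 32.71 = 1.72 / 32.71 = 5.2583%
MRP = 6.88% − 3.23% = 3.65%
CAPM required = R_f + β·MRP = 3.23% + 0.66 × 3.65% = 5.6390%
α = realised − required = 5.2583% − 5.6390% = -0.38%

-0.38%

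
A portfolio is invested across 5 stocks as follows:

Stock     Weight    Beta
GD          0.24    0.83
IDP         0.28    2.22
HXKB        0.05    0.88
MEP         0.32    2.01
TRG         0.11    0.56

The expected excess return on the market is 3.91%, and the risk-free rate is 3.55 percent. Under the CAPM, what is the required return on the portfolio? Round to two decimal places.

9.69%

β_P = Σ w_i β_i = 0.24×0.83 + 0.28×2.22 + 0.05×0.88 + 0.32×2.01 + 0.11×0.56 = 1.5696
E(R_P) = R_f + β_P × MRP = 3.55% + 1.5696 × 3.91% = 9.69%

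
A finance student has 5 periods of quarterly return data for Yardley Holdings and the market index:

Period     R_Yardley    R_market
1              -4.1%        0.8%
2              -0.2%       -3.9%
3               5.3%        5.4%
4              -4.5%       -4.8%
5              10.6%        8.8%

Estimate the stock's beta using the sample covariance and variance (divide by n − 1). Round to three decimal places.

0.960

Mean R_i = (-4.1 − 0.2 + 5.3 − 4.5 + 10.6) / 5 = 1.4200%
Mean R_m = (0.8 − 3.9 + 5.4 − 4.8 + 8.8) / 5 = 1.2600%
Σ(R_i − R̄_i)(R_m − R̄_m) = 132.0540  ⇒  Cov = 132.0540 / 4 = 33.0135
Σ(R_m − R̄_m)² = 137.5520  ⇒  Var(R_m) = 137.5520 / 4 = 34.3880
β = Cov / Var(R_m) = 33.0135 / 34.3880 = 0.9600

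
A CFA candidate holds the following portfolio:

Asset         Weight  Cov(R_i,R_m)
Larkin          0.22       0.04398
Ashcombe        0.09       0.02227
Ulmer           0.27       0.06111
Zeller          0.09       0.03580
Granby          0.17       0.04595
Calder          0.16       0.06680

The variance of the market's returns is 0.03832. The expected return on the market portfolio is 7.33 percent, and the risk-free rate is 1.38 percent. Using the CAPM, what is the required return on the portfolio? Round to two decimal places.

9.13%

β_Larkin = 0.04398 / 0.03832 = 1.1477
β_Ashcombe = 0.02227 / 0.03832 = 0.5812
β_Ulmer = 0.06111 / 0.03832 = 1.5947
β_Zeller = 0.03580 / 0.03832 = 0.9342
β_Granby = 0.04595 / 0.03832 = 1.1991
β_Calder = 0.06680 / 0.03832 = 1.7432
β_P = Σ w_i β_i = 0.22×1.1477 + 0.09×0.5812 + 0.27×1.5947 + 0.09×0.9342 + 0.17×1.1991 + 0.16×1.7432 = 1.3022
MRP = 7.33% − 1.38% = 5.95%
E(R_P) = R_f + β_P × MRP = 1.38% + 1.3022 × 5.95% = 9.13%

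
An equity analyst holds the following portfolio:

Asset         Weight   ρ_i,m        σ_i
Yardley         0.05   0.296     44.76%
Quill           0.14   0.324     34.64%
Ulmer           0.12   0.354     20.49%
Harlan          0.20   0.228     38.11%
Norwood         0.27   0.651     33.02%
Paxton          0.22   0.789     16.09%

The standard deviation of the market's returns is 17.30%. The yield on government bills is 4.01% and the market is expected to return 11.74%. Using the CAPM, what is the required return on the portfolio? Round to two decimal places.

β_Yardley = 0.296 × 44.76% / 17.30% = 0.7658
β_Quill = 0.324 × 34.64% / 17.30% = 0.6487
β_Ulmer = 0.354 × 20.49% / 17.30% = 0.4193
β_Harlan = 0.228 × 38.11% / 17.30% = 0.5023
β_Norwood = 0.651 × 33.02% / 17.30% = 1.2425
β_Paxton = 0.789 × 16.09% / 17.30% = 0.7338
β_P = Σ w_i β_i = 0.05×0.7658 + 0.14×0.6487 + 0.12×0.4193 + 0.20×0.5023 + 0.27×1.2425 + 0.22×0.7338 = 0.7768
MRP = 11.74% − 4.01% = 7.73%
E(R_P) = R_f + β_P × MRP = 4.01% + 0.7768 × 7.73% = 10.01%

10.01%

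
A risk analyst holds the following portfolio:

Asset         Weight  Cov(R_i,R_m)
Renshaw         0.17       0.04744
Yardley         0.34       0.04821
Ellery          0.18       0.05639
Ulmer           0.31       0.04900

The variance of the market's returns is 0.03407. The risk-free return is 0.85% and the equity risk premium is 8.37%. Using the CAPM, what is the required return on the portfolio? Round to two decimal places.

13.08%

β_Renshaw = 0.04744 / 0.03407 = 1.3924
β_Yardley = 0.04821 / 0.03407 = 1.4150
β_Ellery = 0.05639 / 0.03407 = 1.6551
β_Ulmer = 0.04900 / 0.03407 = 1.4382
β_P = Σ w_i β_i = 0.17×1.3924 + 0.34×1.4150 + 0.18×1.6551 + 0.31×1.4382 = 1.4616
E(R_P) = R_f + β_P × MRP = 0.85% + 1.4616 × 8.37% = 13.08%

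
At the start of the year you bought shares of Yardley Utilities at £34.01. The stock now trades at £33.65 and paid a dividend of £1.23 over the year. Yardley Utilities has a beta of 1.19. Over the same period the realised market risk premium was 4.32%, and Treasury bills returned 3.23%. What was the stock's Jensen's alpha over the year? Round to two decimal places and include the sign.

-5.81%

Realised HPR = (P1 + D1 − P0) / P0 = (33.65 + 1.23 − 34.01) / 34.01 = 0.87 / 34.01 = 2.5581%
CAPM required = R_f + β·MRP = 3.23% + 1.19 × 4.32% = 8.3708%
α = realised − required = 2.5581% − 8.3708% = -5.81%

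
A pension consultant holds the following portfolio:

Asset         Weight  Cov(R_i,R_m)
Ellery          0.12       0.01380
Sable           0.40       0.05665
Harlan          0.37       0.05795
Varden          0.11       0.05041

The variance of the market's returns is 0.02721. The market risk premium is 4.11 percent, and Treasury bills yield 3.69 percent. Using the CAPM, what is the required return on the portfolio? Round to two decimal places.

11.44%

β_Ellery = 0.01380 / 0.02721 = 0.5072
β_Sable = 0.05665 / 0.02721 = 2.0820
β_Harlan = 0.05795 / 0.02721 = 2.1297
β_Varden = 0.05041 / 0.02721 = 1.8526
β_P = Σ w_i β_i = 0.12×0.5072 + 0.40×2.0820 + 0.37×2.1297 + 0.11×1.8526 = 1.8854
E(R_P) = R_f + β_P × MRP = 3.69% + 1.8854 × 4.11% = 11.44%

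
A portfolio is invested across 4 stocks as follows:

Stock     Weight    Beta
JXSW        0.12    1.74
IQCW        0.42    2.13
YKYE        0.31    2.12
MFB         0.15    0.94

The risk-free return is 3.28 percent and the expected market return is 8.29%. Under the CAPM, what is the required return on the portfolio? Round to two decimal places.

β_P = Σ w_i β_i = 0.12×1.74 + 0.42×2.13 + 0.31×2.12 + 0.15×0.94 = 1.9016
MRP = 8.29% − 3.28% = 5.01%
E(R_P) = R_f + β_P × MRP = 3.28% + 1.9016 × 5.01% = 12.81%

12.81%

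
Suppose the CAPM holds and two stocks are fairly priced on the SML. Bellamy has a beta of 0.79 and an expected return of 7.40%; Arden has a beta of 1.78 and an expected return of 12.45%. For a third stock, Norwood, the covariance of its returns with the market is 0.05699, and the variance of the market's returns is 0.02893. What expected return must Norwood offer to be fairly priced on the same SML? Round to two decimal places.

13.42%

MRP = (12.45% − 7.40%) / (1.78 − 0.79) = 5.1010%
R_f = 7.40% − 0.79 × 5.1010% = 3.3702%
β_Norwood = Cov / Var(R_m) = 0.05699 / 0.02893 = 1.9699
E(R_Norwood) = R_f + β × MRP = 3.3702% + 1.9699 × 5.1010% = 13.42%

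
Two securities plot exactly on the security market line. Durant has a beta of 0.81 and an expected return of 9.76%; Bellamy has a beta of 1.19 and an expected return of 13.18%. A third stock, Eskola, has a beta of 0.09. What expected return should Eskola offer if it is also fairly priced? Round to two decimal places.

3.28%

MRP (SML slope) = (13.18% − 9.76%) / (1.19 − 0.81) = 3.42% / 0.38 = 9.0000%
R_f (intercept) = 9.76% − 0.81 × 9.0000% = 2.4700%
E(R_Eskola) = R_f + β × MRP = 2.4700% + 0.09 × 9.0000% = 3.28%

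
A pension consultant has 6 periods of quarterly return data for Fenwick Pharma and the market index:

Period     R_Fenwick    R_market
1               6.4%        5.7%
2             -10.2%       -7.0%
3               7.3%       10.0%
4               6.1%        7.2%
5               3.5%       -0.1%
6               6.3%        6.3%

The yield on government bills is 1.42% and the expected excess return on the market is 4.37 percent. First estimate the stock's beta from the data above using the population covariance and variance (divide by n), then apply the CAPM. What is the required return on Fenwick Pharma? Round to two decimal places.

Mean R_i = (6.4 − 10.2 + 7.3 + 6.1 + 3.5 + 6.3) / 6 = 3.2333%
Mean R_m = (5.7 − 7.0 + 10.0 + 7.2 − 0.1 + 6.3) / 6 = 3.6833%
Σ(R_i − R̄_i)(R_m − R̄_m) = 192.6833  ⇒  Cov = 192.6833 / 6 = 32.1139
Σ(R_m − R̄_m)² = 191.6283  ⇒  Var(R_m) = 191.6283 / 6 = 31.9381
β = Cov / Var(R_m) = 32.1139 / 31.9381 = 1.0055
E(R) = R_f + β × MRP = 1.42% + 1.0055 × 4.37% = 5.81%

5.81%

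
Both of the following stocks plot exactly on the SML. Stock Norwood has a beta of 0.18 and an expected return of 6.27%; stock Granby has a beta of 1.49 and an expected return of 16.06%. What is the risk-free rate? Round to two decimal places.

Both satisfy E(R) = R_f + β·MRP, so the slope of the SML is
MRP = (16.06% − 6.27%) / (1.49 − 0.18) = 9.79% / 1.31 = 7.4733%
R_f = E(R_Norwood) − β_Norwood·MRP = 6.27% − 0.18 × 7.4733% = 4.9248%

4.92%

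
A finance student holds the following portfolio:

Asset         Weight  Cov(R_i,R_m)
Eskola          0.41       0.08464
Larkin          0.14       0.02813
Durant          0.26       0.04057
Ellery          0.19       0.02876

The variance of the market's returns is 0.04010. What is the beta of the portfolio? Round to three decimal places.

1.363

β_Eskola = 0.08464 / 0.04010 = 2.1107
β_Larkin = 0.02813 / 0.04010 = 0.7015
β_Durant = 0.04057 / 0.04010 = 1.0117
β_Ellery = 0.02876 / 0.04010 = 0.7172
β_P = Σ w_i β_i = 0.41×2.1107 + 0.14×0.7015 + 0.26×1.0117 + 0.19×0.7172 = 1.3629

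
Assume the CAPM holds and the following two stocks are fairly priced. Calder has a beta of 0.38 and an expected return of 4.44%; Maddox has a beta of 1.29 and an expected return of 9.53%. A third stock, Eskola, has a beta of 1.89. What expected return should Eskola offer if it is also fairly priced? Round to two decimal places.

MRP (SML slope) = (9.53% − 4.44%) / (1.29 − 0.38) = 5.09% / 0.91 = 5.5934%
R_f (intercept) = 4.44% − 0.38 × 5.5934% = 2.3145%
E(R_Eskola) = R_f + β × MRP = 2.3145% + 1.89 × 5.5934% = 12.89%

12.89%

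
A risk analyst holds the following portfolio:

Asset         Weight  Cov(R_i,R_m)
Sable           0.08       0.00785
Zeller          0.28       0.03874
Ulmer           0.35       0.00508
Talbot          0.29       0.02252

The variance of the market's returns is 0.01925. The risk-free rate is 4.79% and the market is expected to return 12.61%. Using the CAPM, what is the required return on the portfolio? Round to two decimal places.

12.83%

β_Sable = 0.00785 / 0.01925 = 0.4078
β_Zeller = 0.03874 / 0.01925 = 2.0125
β_Ulmer = 0.00508 / 0.01925 = 0.2639
β_Talbot = 0.02252 / 0.01925 = 1.1699
β_P = Σ w_i β_i = 0.08×0.4078 + 0.28×2.0125 + 0.35×0.2639 + 0.29×1.1699 = 1.0278
MRP = 12.61% − 4.79% = 7.82%
E(R_P) = R_f + β_P × MRP = 4.79% + 1.0278 × 7.82% = 12.83%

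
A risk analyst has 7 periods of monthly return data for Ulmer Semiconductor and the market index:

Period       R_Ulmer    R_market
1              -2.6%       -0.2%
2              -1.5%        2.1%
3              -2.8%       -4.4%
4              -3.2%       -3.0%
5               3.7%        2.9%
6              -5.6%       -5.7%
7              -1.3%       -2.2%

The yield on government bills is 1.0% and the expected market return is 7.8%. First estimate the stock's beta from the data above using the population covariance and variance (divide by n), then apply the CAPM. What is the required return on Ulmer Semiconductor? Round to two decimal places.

Mean R_i = (-2.6 − 1.5 − 2.8 − 3.2 + 3.7 − 5.6 − 1.3) / 7 = -1.9000%
Mean R_m = (-0.2 + 2.1 − 4.4 − 3.0 + 2.9 − 5.7 − 2.2) / 7 = -1.5000%
Σ(R_i − R̄_i)(R_m − R̄_m) = 44.8500  ⇒  Cov = 44.8500 / 7 = 6.4071
Σ(R_m − R̄_m)² = 62.8000  ⇒  Var(R_m) = 62.8000 / 7 = 8.9714
β = Cov / Var(R_m) = 6.4071 / 8.9714 = 0.7142
MRP = 7.8% − 1.0% = 6.80%
E(R) = R_f + β × MRP = 1.0% + 0.7142 × 6.8% = 5.86%

5.86%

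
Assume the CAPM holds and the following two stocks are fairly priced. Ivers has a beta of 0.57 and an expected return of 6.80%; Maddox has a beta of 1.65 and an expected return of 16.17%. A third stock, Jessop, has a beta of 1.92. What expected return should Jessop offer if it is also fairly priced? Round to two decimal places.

18.51%

MRP (SML slope) = (16.17% − 6.80%) / (1.65 − 0.57) = 9.37% / 1.08 = 8.6759%
R_f (intercept) = 6.80% − 0.57 × 8.6759% = 1.8547%
E(R_Jessop) = R_f + β × MRP = 1.8547% + 1.92 × 8.6759% = 18.51%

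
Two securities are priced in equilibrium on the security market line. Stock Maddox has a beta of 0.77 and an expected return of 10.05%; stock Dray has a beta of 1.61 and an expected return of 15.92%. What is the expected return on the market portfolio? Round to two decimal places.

Both satisfy E(R) = R_f + β·MRP, so the slope of the SML is
MRP = (15.92% − 10.05%) / (1.61 − 0.77) = 5.87% / 0.84 = 6.9881%
R_f = E(R_Maddox) − β_Maddox·MRP = 10.05% − 0.77 × 6.9881% = 4.6692%
E(R_m) = R_f + MRP = 4.6692% + 6.9881% = 11.66%

11.66%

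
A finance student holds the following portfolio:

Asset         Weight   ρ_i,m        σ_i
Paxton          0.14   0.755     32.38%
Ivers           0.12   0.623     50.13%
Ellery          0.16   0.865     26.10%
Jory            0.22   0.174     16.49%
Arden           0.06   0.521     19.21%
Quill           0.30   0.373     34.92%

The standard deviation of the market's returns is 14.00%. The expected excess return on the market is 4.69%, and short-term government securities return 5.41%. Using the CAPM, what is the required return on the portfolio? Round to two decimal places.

10.74%

β_Paxton = 0.755 × 32.38% / 14.00% = 1.7462
β_Ivers = 0.623 × 50.13% / 14.00% = 2.2308
β_Ellery = 0.865 × 26.10% / 14.00% = 1.6126
β_Jory = 0.174 × 16.49% / 14.00% = 0.2049
β_Arden = 0.521 × 19.21% / 14.00% = 0.7149
β_Quill = 0.373 × 34.92% / 14.00% = 0.9304
β_P = Σ w_i β_i = 0.14×1.7462 + 0.12×2.2308 + 0.16×1.6126 + 0.22×0.2049 + 0.06×0.7149 + 0.30×0.9304 = 1.1373
E(R_P) = R_f + β_P × MRP = 5.41% + 1.1373 × 4.69% = 10.74%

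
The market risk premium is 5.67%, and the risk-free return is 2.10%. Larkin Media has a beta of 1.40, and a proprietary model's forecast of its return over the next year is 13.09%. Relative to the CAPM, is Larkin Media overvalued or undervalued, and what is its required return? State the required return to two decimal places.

Undervalued; required return 10.04%

Required return = R_f + β·MRP = 2.10% + 1.40 × 5.67% = 10.04%
Forecast 13.09% > required 10.04% → the stock plots above the SML → undervalued.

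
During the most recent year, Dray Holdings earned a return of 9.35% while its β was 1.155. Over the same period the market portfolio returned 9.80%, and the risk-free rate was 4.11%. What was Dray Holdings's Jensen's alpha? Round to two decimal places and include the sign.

Market excess return = 9.80% − 4.11% = 5.69%
CAPM benchmark = R_f + β(R_m − R_f) = 4.11% + 1.155 × 5.69% = 10.68195%
α = actual − benchmark = 9.35% − 10.68195% = -1.33%

-1.33%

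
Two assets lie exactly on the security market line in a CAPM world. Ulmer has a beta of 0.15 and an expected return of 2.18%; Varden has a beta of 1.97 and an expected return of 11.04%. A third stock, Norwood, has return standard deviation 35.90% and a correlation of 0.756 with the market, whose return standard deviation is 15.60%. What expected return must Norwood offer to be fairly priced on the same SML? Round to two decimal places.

MRP = (11.04% − 2.18%) / (1.97 − 0.15) = 4.8681%
R_f = 2.18% − 0.15 × 4.8681% = 1.4498%
β_Norwood = ρ·σ_i/σ_m = 0.756 × 35.90 / 15.60 = 1.7398
E(R_Norwood) = R_f + β × MRP = 1.4498% + 1.7398 × 4.8681% = 9.92%

9.92%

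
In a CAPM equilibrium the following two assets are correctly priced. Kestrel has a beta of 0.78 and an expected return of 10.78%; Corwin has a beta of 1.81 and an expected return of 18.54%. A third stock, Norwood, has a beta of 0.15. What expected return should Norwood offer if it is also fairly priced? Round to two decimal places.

6.03%

MRP (SML slope) = (18.54% − 10.78%) / (1.81 − 0.78) = 7.76% / 1.03 = 7.5340%
R_f (intercept) = 10.78% − 0.78 × 7.5340% = 4.9035%
E(R_Norwood) = R_f + β × MRP = 4.9035% + 0.15 × 7.5340% = 6.03%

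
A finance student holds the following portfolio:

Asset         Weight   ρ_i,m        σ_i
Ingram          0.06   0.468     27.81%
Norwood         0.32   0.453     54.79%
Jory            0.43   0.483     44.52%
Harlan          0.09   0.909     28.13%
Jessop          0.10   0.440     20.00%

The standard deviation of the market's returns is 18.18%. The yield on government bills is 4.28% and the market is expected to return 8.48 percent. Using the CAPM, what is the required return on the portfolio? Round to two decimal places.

9.17%

β_Ingram = 0.468 × 27.81% / 18.18% = 0.7159
β_Norwood = 0.453 × 54.79% / 18.18% = 1.3652
β_Jory = 0.483 × 44.52% / 18.18% = 1.1828
β_Harlan = 0.909 × 28.13% / 18.18% = 1.4065
β_Jessop = 0.440 × 20.00% / 18.18% = 0.4840
β_P = Σ w_i β_i = 0.06×0.7159 + 0.32×1.3652 + 0.43×1.1828 + 0.09×1.4065 + 0.10×0.4840 = 1.1634
MRP = 8.48% − 4.28% = 4.20%
E(R_P) = R_f + β_P × MRP = 4.28% + 1.1634 × 4.20% = 9.17%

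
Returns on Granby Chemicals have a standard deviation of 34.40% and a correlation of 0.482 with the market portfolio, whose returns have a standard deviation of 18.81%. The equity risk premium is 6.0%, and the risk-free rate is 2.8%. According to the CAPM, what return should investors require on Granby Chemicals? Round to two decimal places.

β = ρ × σ_i / σ_m = 0.482 × 34.40% / 18.81% = 0.8815
E(R) = 2.8% + 0.8815 × 6.0% = 8.09%

8.09%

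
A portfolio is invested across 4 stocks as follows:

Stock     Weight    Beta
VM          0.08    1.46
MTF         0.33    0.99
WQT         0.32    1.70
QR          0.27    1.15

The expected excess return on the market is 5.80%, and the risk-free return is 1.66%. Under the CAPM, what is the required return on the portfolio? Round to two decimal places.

β_P = Σ w_i β_i = 0.08×1.46 + 0.33×0.99 + 0.32×1.70 + 0.27×1.15 = 1.2980
E(R_P) = R_f + β_P × MRP = 1.66% + 1.2980 × 5.80% = 9.19%

9.19%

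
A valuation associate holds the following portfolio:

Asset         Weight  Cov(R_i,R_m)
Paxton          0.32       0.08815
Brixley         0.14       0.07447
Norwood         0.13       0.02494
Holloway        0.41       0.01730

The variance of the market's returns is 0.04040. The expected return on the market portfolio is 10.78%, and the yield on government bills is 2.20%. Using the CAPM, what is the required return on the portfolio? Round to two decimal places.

β_Paxton = 0.08815 / 0.04040 = 2.1819
β_Brixley = 0.07447 / 0.04040 = 1.8433
β_Norwood = 0.02494 / 0.04040 = 0.6173
β_Holloway = 0.01730 / 0.04040 = 0.4282
β_P = Σ w_i β_i = 0.32×2.1819 + 0.14×1.8433 + 0.13×0.6173 + 0.41×0.4282 = 1.2121
MRP = 10.78% − 2.20% = 8.58%
E(R_P) = R_f + β_P × MRP = 2.20% + 1.2121 × 8.58% = 12.60%

12.60%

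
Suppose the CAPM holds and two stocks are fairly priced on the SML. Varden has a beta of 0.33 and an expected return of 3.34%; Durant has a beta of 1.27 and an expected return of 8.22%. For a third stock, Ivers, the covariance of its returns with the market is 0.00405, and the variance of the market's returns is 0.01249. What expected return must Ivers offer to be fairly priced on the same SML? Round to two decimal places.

3.31%

MRP = (8.22% − 3.34%) / (1.27 − 0.33) = 5.1915%
R_f = 3.34% − 0.33 × 5.1915% = 1.6268%
β_Ivers = Cov / Var(R_m) = 0.00405 / 0.01249 = 0.3243
E(R_Ivers) = R_f + β × MRP = 1.6268% + 0.3243 × 5.1915% = 3.31%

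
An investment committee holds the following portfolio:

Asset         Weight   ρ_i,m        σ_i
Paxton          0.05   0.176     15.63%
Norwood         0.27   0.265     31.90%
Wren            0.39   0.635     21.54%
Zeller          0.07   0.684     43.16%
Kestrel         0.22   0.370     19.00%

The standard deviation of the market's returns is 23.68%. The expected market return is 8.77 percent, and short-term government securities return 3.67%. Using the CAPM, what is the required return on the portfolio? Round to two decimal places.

β_Paxton = 0.176 × 15.63% / 23.68% = 0.1162
β_Norwood = 0.265 × 31.90% / 23.68% = 0.3570
β_Wren = 0.635 × 21.54% / 23.68% = 0.5776
β_Zeller = 0.684 × 43.16% / 23.68% = 1.2467
β_Kestrel = 0.370 × 19.00% / 23.68% = 0.2969
β_P = Σ w_i β_i = 0.05×0.1162 + 0.27×0.3570 + 0.39×0.5776 + 0.07×1.2467 + 0.22×0.2969 = 0.4801
MRP = 8.77% − 3.67% = 5.10%
E(R_P) = R_f + β_P × MRP = 3.67% + 0.4801 × 5.10% = 6.12%

6.12%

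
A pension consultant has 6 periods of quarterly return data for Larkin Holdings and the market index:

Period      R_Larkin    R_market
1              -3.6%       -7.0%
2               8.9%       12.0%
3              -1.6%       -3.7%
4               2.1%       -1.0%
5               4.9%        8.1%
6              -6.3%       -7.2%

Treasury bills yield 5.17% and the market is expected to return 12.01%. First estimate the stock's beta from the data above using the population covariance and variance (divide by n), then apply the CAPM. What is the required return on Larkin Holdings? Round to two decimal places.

9.80%

Mean R_i = (-3.6 + 8.9 − 1.6 + 2.1 + 4.9 − 6.3) / 6 = 0.7333%
Mean R_m = (-7.0 + 12.0 − 3.7 − 1.0 + 8.1 − 7.2) / 6 = 0.2000%
Σ(R_i − R̄_i)(R_m − R̄_m) = 219.9900  ⇒  Cov = 219.9900 / 6 = 36.6650
Σ(R_m − R̄_m)² = 324.9000  ⇒  Var(R_m) = 324.9000 / 6 = 54.1500
β = Cov / Var(R_m) = 36.6650 / 54.1500 = 0.6771
MRP = 12.01% − 5.17% = 6.84%
E(R) = R_f + β × MRP = 5.17% + 0.6771 × 6.84% = 9.80%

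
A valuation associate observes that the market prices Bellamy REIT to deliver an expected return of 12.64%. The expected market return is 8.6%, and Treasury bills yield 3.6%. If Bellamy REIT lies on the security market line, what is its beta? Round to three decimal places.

MRP = 8.6% − 3.6% = 5.00%
β = (E(R) − R_f) / MRP = (12.64% − 3.6%) / 5.0% = 9.04% / 5.0% = 1.808

1.808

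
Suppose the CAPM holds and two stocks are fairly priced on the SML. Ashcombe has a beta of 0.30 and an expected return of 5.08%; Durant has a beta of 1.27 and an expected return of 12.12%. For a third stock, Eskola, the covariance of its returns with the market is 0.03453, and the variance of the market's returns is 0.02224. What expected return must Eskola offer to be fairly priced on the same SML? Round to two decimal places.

MRP = (12.12% − 5.08%) / (1.27 − 0.30) = 7.2577%
R_f = 5.08% − 0.30 × 7.2577% = 2.9027%
β_Eskola = Cov / Var(R_m) = 0.03453 / 0.02224 = 1.5526
E(R_Eskola) = R_f + β × MRP = 2.9027% + 1.5526 × 7.2577% = 14.17%

14.17%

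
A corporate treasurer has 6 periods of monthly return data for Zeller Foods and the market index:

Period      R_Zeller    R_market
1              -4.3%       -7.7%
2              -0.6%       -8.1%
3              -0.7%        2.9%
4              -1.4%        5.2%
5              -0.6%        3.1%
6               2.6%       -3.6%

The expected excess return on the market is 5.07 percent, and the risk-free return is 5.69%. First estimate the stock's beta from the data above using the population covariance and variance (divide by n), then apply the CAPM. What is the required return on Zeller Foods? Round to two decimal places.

Mean R_i = (-4.3 − 0.6 − 0.7 − 1.4 − 0.6 + 2.6) / 6 = -0.8333%
Mean R_m = (-7.7 − 8.1 + 2.9 + 5.2 + 3.1 − 3.6) / 6 = -1.3667%
Σ(R_i − R̄_i)(R_m − R̄_m) = 10.6067  ⇒  Cov = 10.6067 / 6 = 1.7678
Σ(R_m − R̄_m)² = 171.7133  ⇒  Var(R_m) = 171.7133 / 6 = 28.6189
β = Cov / Var(R_m) = 1.7678 / 28.6189 = 0.0618
E(R) = R_f + β × MRP = 5.69% + 0.0618 × 5.07% = 6.00%

6.00%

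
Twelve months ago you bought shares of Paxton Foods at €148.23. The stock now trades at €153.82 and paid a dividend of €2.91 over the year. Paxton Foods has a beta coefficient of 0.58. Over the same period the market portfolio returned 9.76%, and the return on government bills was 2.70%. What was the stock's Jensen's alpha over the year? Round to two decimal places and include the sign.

Realised HPR = (P1 + D1 − P0) / P0 = (153.82 + 2.91 − 148.23) / 148.23 = 8.50 / 148.23 = 5.7343%
MRP = 9.76% − 2.70% = 7.06%
CAPM required = R_f + β·MRP = 2.70% + 0.58 × 7.06% = 6.7948%
α = realised − required = 5.7343% − 6.7948% = -1.06%

-1.06%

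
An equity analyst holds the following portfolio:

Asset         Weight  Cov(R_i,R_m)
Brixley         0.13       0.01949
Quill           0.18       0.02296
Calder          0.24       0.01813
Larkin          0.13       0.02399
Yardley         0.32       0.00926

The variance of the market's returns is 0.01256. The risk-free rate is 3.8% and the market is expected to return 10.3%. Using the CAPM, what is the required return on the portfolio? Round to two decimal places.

β_Brixley = 0.01949 / 0.01256 = 1.5518
β_Quill = 0.02296 / 0.01256 = 1.8280
β_Calder = 0.01813 / 0.01256 = 1.4435
β_Larkin = 0.02399 / 0.01256 = 1.9100
β_Yardley = 0.00926 / 0.01256 = 0.7373
β_P = Σ w_i β_i = 0.13×1.5518 + 0.18×1.8280 + 0.24×1.4435 + 0.13×1.9100 + 0.32×0.7373 = 1.3615
MRP = 10.3% − 3.8% = 6.50%
E(R_P) = R_f + β_P × MRP = 3.8% + 1.3615 × 6.5% = 12.65%

12.65%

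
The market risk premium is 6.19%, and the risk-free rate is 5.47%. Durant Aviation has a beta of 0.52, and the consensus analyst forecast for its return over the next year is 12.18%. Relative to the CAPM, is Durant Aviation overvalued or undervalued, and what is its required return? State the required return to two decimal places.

Required return = R_f + β·MRP = 5.47% + 0.52 × 6.19% = 8.69%
Forecast 12.18% > required 8.69% → the stock plots above the SML → undervalued.

Undervalued; required return 8.69%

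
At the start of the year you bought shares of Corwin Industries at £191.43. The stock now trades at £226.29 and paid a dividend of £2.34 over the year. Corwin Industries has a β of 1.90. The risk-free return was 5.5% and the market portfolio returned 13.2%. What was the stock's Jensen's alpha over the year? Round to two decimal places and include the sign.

-0.70%

Realised HPR = (P1 + D1 − P0) / P0 = (226.29 + 2.34 − 191.43) / 191.43 = 37.20 / 191.43 = 19.4327%
MRP = 13.2% − 5.5% = 7.70%
CAPM required = R_f + β·MRP = 5.5% + 1.90 × 7.7% = 20.1300%
α = realised − required = 19.4327% − 20.1300% = -0.70%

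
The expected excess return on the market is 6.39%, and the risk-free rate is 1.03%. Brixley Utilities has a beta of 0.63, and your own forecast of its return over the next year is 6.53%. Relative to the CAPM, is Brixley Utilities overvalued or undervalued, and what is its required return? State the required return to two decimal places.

Undervalued; required return 5.06%

Required return = R_f + β·MRP = 1.03% + 0.63 × 6.39% = 5.06%
Forecast 6.53% > required 5.06% → the stock plots above the SML → undervalued.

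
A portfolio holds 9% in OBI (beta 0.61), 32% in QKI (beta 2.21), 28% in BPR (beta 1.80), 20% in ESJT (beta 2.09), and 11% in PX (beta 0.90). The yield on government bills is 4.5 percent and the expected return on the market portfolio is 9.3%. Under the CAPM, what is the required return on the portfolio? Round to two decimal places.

β_P = Σ w_i β_i = 0.09×0.61 + 0.32×2.21 + 0.28×1.80 + 0.20×2.09 + 0.11×0.90 = 1.7831
MRP = 9.3% − 4.5% = 4.80%
E(R_P) = R_f + β_P × MRP = 4.5% + 1.7831 × 4.8% = 13.06%

13.06%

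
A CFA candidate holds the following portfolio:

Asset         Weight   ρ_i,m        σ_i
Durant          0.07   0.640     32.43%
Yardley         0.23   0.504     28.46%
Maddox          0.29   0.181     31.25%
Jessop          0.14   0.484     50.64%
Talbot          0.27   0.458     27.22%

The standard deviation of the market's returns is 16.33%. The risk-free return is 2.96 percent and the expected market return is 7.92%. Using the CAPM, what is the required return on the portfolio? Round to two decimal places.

β_Durant = 0.640 × 32.43% / 16.33% = 1.2710
β_Yardley = 0.504 × 28.46% / 16.33% = 0.8784
β_Maddox = 0.181 × 31.25% / 16.33% = 0.3464
β_Jessop = 0.484 × 50.64% / 16.33% = 1.5009
β_Talbot = 0.458 × 27.22% / 16.33% = 0.7634
β_P = Σ w_i β_i = 0.07×1.2710 + 0.23×0.8784 + 0.29×0.3464 + 0.14×1.5009 + 0.27×0.7634 = 0.8077
MRP = 7.92% − 2.96% = 4.96%
E(R_P) = R_f + β_P × MRP = 2.96% + 0.8077 × 4.96% = 6.97%

6.97%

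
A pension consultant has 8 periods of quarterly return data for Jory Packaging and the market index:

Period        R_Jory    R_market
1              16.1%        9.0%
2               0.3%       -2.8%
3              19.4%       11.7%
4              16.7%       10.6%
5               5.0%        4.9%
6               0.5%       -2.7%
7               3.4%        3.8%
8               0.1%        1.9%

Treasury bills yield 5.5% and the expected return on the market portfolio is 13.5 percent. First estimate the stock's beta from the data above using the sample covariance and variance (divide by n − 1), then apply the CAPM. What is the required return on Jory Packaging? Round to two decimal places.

Mean R_i = (16.1 + 0.3 + 19.4 + 16.7 + 5.0 + 0.5 + 3.4 + 0.1) / 8 = 7.6875%
Mean R_m = (9.0 − 2.8 + 11.7 + 10.6 + 4.9 − 2.7 + 3.8 + 1.9) / 8 = 4.5500%
Σ(R_i − R̄_i)(R_m − R̄_m) = 304.4950  ⇒  Cov = 304.4950 / 7 = 43.4993
Σ(R_m − R̄_m)² = 221.8200  ⇒  Var(R_m) = 221.8200 / 7 = 31.6886
β = Cov / Var(R_m) = 43.4993 / 31.6886 = 1.3727
MRP = 13.5% − 5.5% = 8.00%
E(R) = R_f + β × MRP = 5.5% + 1.3727 × 8.0% = 16.48%

16.48%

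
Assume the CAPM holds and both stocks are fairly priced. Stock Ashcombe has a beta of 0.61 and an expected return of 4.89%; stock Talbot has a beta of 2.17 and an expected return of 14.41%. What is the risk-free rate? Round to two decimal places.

1.17%

Both satisfy E(R) = R_f + β·MRP, so the slope of the SML is
MRP = (14.41% − 4.89%) / (2.17 − 0.61) = 9.52% / 1.56 = 6.1026%
R_f = E(R_Ashcombe) − β_Ashcombe·MRP = 4.89% − 0.61 × 6.1026% = 1.1674%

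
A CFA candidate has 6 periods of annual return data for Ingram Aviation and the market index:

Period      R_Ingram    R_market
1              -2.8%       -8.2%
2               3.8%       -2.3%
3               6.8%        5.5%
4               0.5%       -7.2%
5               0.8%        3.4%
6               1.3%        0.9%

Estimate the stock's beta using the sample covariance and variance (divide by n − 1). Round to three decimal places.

Mean R_i = (-2.8 + 3.8 + 6.8 + 0.5 + 0.8 + 1.3) / 6 = 1.7333%
Mean R_m = (-8.2 − 2.3 + 5.5 − 7.2 + 3.4 + 0.9) / 6 = -1.3167%
Σ(R_i − R̄_i)(R_m − R̄_m) = 65.6033  ⇒  Cov = 65.6033 / 5 = 13.1207
Σ(R_m − R̄_m)² = 156.5883  ⇒  Var(R_m) = 156.5883 / 5 = 31.3177
β = Cov / Var(R_m) = 13.1207 / 31.3177 = 0.4190

0.419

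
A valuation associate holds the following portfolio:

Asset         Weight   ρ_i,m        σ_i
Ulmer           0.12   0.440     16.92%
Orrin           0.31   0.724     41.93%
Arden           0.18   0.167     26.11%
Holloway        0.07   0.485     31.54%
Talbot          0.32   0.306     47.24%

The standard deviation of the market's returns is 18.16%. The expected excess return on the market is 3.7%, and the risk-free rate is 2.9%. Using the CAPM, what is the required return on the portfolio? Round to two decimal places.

6.32%

β_Ulmer = 0.440 × 16.92% / 18.16% = 0.4100
β_Orrin = 0.724 × 41.93% / 18.16% = 1.6717
β_Arden = 0.167 × 26.11% / 18.16% = 0.2401
β_Holloway = 0.485 × 31.54% / 18.16% = 0.8423
β_Talbot = 0.306 × 47.24% / 18.16% = 0.7960
β_P = Σ w_i β_i = 0.12×0.4100 + 0.31×1.6717 + 0.18×0.2401 + 0.07×0.8423 + 0.32×0.7960 = 0.9243
E(R_P) = R_f + β_P × MRP = 2.9% + 0.9243 × 3.7% = 6.32%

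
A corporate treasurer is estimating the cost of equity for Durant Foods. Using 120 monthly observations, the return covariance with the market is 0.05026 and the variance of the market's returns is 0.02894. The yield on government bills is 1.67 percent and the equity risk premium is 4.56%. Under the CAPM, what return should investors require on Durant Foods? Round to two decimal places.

β = Cov(R_i, R_m) / Var(R_m) = 0.05026 / 0.02894 = 1.7367
E(R) = R_f + β × MRP = 1.67% + 1.7367 × 4.56% = 9.59%

9.59%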